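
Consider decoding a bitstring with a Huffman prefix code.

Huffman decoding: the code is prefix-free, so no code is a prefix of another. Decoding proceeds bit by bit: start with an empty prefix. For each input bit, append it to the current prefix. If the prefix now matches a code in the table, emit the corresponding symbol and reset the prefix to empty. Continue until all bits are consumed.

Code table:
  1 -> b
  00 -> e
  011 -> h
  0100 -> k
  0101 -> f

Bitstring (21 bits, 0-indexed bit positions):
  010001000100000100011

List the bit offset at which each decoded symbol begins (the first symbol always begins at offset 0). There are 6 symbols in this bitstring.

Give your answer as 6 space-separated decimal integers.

Bit 0: prefix='0' (no match yet)
Bit 1: prefix='01' (no match yet)
Bit 2: prefix='010' (no match yet)
Bit 3: prefix='0100' -> emit 'k', reset
Bit 4: prefix='0' (no match yet)
Bit 5: prefix='01' (no match yet)
Bit 6: prefix='010' (no match yet)
Bit 7: prefix='0100' -> emit 'k', reset
Bit 8: prefix='0' (no match yet)
Bit 9: prefix='01' (no match yet)
Bit 10: prefix='010' (no match yet)
Bit 11: prefix='0100' -> emit 'k', reset
Bit 12: prefix='0' (no match yet)
Bit 13: prefix='00' -> emit 'e', reset
Bit 14: prefix='0' (no match yet)
Bit 15: prefix='01' (no match yet)
Bit 16: prefix='010' (no match yet)
Bit 17: prefix='0100' -> emit 'k', reset
Bit 18: prefix='0' (no match yet)
Bit 19: prefix='01' (no match yet)
Bit 20: prefix='011' -> emit 'h', reset

Answer: 0 4 8 12 14 18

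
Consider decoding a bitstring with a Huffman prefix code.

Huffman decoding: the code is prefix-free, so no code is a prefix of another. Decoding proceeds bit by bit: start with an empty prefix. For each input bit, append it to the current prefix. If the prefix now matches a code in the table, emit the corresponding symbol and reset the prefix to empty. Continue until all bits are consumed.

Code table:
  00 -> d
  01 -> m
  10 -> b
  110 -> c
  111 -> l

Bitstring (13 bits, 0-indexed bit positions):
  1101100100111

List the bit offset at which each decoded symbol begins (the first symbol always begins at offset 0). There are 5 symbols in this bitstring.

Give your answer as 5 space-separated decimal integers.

Bit 0: prefix='1' (no match yet)
Bit 1: prefix='11' (no match yet)
Bit 2: prefix='110' -> emit 'c', reset
Bit 3: prefix='1' (no match yet)
Bit 4: prefix='11' (no match yet)
Bit 5: prefix='110' -> emit 'c', reset
Bit 6: prefix='0' (no match yet)
Bit 7: prefix='01' -> emit 'm', reset
Bit 8: prefix='0' (no match yet)
Bit 9: prefix='00' -> emit 'd', reset
Bit 10: prefix='1' (no match yet)
Bit 11: prefix='11' (no match yet)
Bit 12: prefix='111' -> emit 'l', reset

Answer: 0 3 6 8 10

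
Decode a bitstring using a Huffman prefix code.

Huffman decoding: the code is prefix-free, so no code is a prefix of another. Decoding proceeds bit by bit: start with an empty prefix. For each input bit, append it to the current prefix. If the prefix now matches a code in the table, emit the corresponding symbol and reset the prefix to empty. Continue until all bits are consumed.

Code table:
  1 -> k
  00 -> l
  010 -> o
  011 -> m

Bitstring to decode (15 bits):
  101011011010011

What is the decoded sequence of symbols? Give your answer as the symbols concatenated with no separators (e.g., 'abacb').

Answer: kokkmom

Derivation:
Bit 0: prefix='1' -> emit 'k', reset
Bit 1: prefix='0' (no match yet)
Bit 2: prefix='01' (no match yet)
Bit 3: prefix='010' -> emit 'o', reset
Bit 4: prefix='1' -> emit 'k', reset
Bit 5: prefix='1' -> emit 'k', reset
Bit 6: prefix='0' (no match yet)
Bit 7: prefix='01' (no match yet)
Bit 8: prefix='011' -> emit 'm', reset
Bit 9: prefix='0' (no match yet)
Bit 10: prefix='01' (no match yet)
Bit 11: prefix='010' -> emit 'o', reset
Bit 12: prefix='0' (no match yet)
Bit 13: prefix='01' (no match yet)
Bit 14: prefix='011' -> emit 'm', reset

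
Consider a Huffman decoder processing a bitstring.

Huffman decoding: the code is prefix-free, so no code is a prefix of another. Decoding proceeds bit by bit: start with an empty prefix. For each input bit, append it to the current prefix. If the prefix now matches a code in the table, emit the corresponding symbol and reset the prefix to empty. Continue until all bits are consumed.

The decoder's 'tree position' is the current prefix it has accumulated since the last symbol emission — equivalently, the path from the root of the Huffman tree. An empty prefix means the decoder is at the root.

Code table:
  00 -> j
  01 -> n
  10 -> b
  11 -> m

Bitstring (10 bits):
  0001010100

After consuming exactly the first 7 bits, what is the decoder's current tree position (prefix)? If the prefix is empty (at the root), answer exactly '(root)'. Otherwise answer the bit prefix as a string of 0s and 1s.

Bit 0: prefix='0' (no match yet)
Bit 1: prefix='00' -> emit 'j', reset
Bit 2: prefix='0' (no match yet)
Bit 3: prefix='01' -> emit 'n', reset
Bit 4: prefix='0' (no match yet)
Bit 5: prefix='01' -> emit 'n', reset
Bit 6: prefix='0' (no match yet)

Answer: 0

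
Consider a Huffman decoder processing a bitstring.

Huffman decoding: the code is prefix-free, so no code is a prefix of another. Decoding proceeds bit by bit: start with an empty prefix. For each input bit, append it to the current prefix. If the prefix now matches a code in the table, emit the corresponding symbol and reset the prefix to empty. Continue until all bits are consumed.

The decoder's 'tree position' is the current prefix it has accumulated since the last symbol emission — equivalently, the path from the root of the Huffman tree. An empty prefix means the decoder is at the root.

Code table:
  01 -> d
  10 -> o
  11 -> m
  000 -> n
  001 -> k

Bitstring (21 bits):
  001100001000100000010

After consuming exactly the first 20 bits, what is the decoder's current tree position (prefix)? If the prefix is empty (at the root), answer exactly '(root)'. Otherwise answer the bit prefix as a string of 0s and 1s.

Bit 0: prefix='0' (no match yet)
Bit 1: prefix='00' (no match yet)
Bit 2: prefix='001' -> emit 'k', reset
Bit 3: prefix='1' (no match yet)
Bit 4: prefix='10' -> emit 'o', reset
Bit 5: prefix='0' (no match yet)
Bit 6: prefix='00' (no match yet)
Bit 7: prefix='000' -> emit 'n', reset
Bit 8: prefix='1' (no match yet)
Bit 9: prefix='10' -> emit 'o', reset
Bit 10: prefix='0' (no match yet)
Bit 11: prefix='00' (no match yet)
Bit 12: prefix='001' -> emit 'k', reset
Bit 13: prefix='0' (no match yet)
Bit 14: prefix='00' (no match yet)
Bit 15: prefix='000' -> emit 'n', reset
Bit 16: prefix='0' (no match yet)
Bit 17: prefix='00' (no match yet)
Bit 18: prefix='000' -> emit 'n', reset
Bit 19: prefix='1' (no match yet)

Answer: 1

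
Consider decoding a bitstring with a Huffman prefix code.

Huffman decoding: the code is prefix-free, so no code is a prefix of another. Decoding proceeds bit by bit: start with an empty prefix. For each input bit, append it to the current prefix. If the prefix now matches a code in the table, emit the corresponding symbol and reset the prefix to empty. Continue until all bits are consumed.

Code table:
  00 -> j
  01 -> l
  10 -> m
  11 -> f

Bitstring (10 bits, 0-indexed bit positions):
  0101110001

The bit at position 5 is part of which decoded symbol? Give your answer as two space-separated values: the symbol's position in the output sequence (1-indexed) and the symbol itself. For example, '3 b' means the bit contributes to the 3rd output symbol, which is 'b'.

Bit 0: prefix='0' (no match yet)
Bit 1: prefix='01' -> emit 'l', reset
Bit 2: prefix='0' (no match yet)
Bit 3: prefix='01' -> emit 'l', reset
Bit 4: prefix='1' (no match yet)
Bit 5: prefix='11' -> emit 'f', reset
Bit 6: prefix='0' (no match yet)
Bit 7: prefix='00' -> emit 'j', reset
Bit 8: prefix='0' (no match yet)
Bit 9: prefix='01' -> emit 'l', reset

Answer: 3 f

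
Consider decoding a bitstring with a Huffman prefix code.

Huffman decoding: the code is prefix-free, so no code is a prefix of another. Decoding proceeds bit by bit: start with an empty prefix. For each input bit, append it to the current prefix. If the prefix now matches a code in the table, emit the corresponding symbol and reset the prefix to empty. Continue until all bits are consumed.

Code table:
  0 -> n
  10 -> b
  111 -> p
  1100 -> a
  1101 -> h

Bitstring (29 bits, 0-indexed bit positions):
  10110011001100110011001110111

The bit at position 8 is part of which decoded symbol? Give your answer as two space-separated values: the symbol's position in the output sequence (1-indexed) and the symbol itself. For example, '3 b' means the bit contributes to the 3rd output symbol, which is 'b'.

Answer: 3 a

Derivation:
Bit 0: prefix='1' (no match yet)
Bit 1: prefix='10' -> emit 'b', reset
Bit 2: prefix='1' (no match yet)
Bit 3: prefix='11' (no match yet)
Bit 4: prefix='110' (no match yet)
Bit 5: prefix='1100' -> emit 'a', reset
Bit 6: prefix='1' (no match yet)
Bit 7: prefix='11' (no match yet)
Bit 8: prefix='110' (no match yet)
Bit 9: prefix='1100' -> emit 'a', reset
Bit 10: prefix='1' (no match yet)
Bit 11: prefix='11' (no match yet)
Bit 12: prefix='110' (no match yet)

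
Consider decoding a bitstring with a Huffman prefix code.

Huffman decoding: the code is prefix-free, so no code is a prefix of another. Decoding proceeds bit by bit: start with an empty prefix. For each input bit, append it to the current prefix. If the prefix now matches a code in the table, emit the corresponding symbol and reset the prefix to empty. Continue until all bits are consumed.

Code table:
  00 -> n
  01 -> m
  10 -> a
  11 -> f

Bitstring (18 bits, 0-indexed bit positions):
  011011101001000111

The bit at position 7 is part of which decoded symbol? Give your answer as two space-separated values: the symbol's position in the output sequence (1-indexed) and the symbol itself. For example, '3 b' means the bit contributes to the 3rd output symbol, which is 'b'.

Bit 0: prefix='0' (no match yet)
Bit 1: prefix='01' -> emit 'm', reset
Bit 2: prefix='1' (no match yet)
Bit 3: prefix='10' -> emit 'a', reset
Bit 4: prefix='1' (no match yet)
Bit 5: prefix='11' -> emit 'f', reset
Bit 6: prefix='1' (no match yet)
Bit 7: prefix='10' -> emit 'a', reset
Bit 8: prefix='1' (no match yet)
Bit 9: prefix='10' -> emit 'a', reset
Bit 10: prefix='0' (no match yet)
Bit 11: prefix='01' -> emit 'm', reset

Answer: 4 a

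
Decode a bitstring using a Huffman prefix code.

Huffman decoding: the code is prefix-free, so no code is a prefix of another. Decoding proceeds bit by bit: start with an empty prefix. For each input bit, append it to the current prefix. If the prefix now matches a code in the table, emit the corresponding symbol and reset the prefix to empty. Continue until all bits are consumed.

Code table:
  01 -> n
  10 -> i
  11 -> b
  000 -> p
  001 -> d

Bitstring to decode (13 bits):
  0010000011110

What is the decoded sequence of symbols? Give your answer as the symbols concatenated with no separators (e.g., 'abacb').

Bit 0: prefix='0' (no match yet)
Bit 1: prefix='00' (no match yet)
Bit 2: prefix='001' -> emit 'd', reset
Bit 3: prefix='0' (no match yet)
Bit 4: prefix='00' (no match yet)
Bit 5: prefix='000' -> emit 'p', reset
Bit 6: prefix='0' (no match yet)
Bit 7: prefix='00' (no match yet)
Bit 8: prefix='001' -> emit 'd', reset
Bit 9: prefix='1' (no match yet)
Bit 10: prefix='11' -> emit 'b', reset
Bit 11: prefix='1' (no match yet)
Bit 12: prefix='10' -> emit 'i', reset

Answer: dpdbi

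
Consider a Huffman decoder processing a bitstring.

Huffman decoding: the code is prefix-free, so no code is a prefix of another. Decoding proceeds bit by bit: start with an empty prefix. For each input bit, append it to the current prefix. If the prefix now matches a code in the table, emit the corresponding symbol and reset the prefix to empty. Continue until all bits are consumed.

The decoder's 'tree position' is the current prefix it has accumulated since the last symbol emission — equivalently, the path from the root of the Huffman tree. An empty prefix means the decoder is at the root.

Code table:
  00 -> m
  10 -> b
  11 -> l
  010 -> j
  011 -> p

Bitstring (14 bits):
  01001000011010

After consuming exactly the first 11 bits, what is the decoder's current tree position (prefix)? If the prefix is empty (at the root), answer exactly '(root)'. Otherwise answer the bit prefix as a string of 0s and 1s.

Answer: (root)

Derivation:
Bit 0: prefix='0' (no match yet)
Bit 1: prefix='01' (no match yet)
Bit 2: prefix='010' -> emit 'j', reset
Bit 3: prefix='0' (no match yet)
Bit 4: prefix='01' (no match yet)
Bit 5: prefix='010' -> emit 'j', reset
Bit 6: prefix='0' (no match yet)
Bit 7: prefix='00' -> emit 'm', reset
Bit 8: prefix='0' (no match yet)
Bit 9: prefix='01' (no match yet)
Bit 10: prefix='011' -> emit 'p', reset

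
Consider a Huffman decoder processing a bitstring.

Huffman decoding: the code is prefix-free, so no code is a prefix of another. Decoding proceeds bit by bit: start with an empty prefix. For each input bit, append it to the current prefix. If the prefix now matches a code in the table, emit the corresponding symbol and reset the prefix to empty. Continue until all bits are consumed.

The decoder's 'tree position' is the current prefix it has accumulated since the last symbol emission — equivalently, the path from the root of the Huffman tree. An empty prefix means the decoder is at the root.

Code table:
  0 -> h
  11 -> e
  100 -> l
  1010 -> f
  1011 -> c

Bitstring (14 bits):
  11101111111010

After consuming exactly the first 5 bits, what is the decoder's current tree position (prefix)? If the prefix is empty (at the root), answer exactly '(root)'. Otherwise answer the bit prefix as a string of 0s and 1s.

Answer: 101

Derivation:
Bit 0: prefix='1' (no match yet)
Bit 1: prefix='11' -> emit 'e', reset
Bit 2: prefix='1' (no match yet)
Bit 3: prefix='10' (no match yet)
Bit 4: prefix='101' (no match yet)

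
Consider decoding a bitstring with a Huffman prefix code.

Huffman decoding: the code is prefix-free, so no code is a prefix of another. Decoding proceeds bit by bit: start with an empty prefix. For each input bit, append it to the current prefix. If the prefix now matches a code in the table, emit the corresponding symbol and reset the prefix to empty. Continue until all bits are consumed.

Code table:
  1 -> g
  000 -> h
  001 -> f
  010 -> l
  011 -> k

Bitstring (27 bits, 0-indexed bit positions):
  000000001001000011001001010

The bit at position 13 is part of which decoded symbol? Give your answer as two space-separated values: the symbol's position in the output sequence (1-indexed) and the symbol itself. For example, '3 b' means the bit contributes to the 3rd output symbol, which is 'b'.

Bit 0: prefix='0' (no match yet)
Bit 1: prefix='00' (no match yet)
Bit 2: prefix='000' -> emit 'h', reset
Bit 3: prefix='0' (no match yet)
Bit 4: prefix='00' (no match yet)
Bit 5: prefix='000' -> emit 'h', reset
Bit 6: prefix='0' (no match yet)
Bit 7: prefix='00' (no match yet)
Bit 8: prefix='001' -> emit 'f', reset
Bit 9: prefix='0' (no match yet)
Bit 10: prefix='00' (no match yet)
Bit 11: prefix='001' -> emit 'f', reset
Bit 12: prefix='0' (no match yet)
Bit 13: prefix='00' (no match yet)
Bit 14: prefix='000' -> emit 'h', reset
Bit 15: prefix='0' (no match yet)
Bit 16: prefix='01' (no match yet)
Bit 17: prefix='011' -> emit 'k', reset

Answer: 5 h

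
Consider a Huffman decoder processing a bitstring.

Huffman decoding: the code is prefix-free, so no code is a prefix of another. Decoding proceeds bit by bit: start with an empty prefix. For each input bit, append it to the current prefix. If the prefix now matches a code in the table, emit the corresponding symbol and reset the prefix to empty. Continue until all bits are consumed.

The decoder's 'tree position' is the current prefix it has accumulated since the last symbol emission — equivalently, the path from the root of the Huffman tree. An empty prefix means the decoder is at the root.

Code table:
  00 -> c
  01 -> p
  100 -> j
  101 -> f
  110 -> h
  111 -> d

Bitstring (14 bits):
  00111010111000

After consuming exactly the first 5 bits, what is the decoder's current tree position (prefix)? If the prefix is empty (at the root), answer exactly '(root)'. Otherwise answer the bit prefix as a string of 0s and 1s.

Bit 0: prefix='0' (no match yet)
Bit 1: prefix='00' -> emit 'c', reset
Bit 2: prefix='1' (no match yet)
Bit 3: prefix='11' (no match yet)
Bit 4: prefix='111' -> emit 'd', reset

Answer: (root)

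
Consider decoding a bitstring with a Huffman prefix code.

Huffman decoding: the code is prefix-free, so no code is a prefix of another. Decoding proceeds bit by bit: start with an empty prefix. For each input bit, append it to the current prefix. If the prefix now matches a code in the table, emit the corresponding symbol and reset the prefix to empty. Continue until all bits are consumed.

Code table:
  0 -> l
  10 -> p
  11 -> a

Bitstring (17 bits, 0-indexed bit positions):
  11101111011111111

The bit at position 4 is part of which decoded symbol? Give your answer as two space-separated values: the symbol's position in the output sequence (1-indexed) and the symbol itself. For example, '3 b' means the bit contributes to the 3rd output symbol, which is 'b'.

Answer: 3 a

Derivation:
Bit 0: prefix='1' (no match yet)
Bit 1: prefix='11' -> emit 'a', reset
Bit 2: prefix='1' (no match yet)
Bit 3: prefix='10' -> emit 'p', reset
Bit 4: prefix='1' (no match yet)
Bit 5: prefix='11' -> emit 'a', reset
Bit 6: prefix='1' (no match yet)
Bit 7: prefix='11' -> emit 'a', reset
Bit 8: prefix='0' -> emit 'l', reset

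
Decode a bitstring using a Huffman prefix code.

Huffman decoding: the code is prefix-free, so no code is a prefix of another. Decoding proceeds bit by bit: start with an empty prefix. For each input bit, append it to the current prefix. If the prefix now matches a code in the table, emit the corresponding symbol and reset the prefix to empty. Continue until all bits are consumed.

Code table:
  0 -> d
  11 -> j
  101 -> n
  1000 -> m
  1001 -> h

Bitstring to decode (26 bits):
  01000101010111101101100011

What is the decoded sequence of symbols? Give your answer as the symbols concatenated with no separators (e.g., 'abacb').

Bit 0: prefix='0' -> emit 'd', reset
Bit 1: prefix='1' (no match yet)
Bit 2: prefix='10' (no match yet)
Bit 3: prefix='100' (no match yet)
Bit 4: prefix='1000' -> emit 'm', reset
Bit 5: prefix='1' (no match yet)
Bit 6: prefix='10' (no match yet)
Bit 7: prefix='101' -> emit 'n', reset
Bit 8: prefix='0' -> emit 'd', reset
Bit 9: prefix='1' (no match yet)
Bit 10: prefix='10' (no match yet)
Bit 11: prefix='101' -> emit 'n', reset
Bit 12: prefix='1' (no match yet)
Bit 13: prefix='11' -> emit 'j', reset
Bit 14: prefix='1' (no match yet)
Bit 15: prefix='10' (no match yet)
Bit 16: prefix='101' -> emit 'n', reset
Bit 17: prefix='1' (no match yet)
Bit 18: prefix='10' (no match yet)
Bit 19: prefix='101' -> emit 'n', reset
Bit 20: prefix='1' (no match yet)
Bit 21: prefix='10' (no match yet)
Bit 22: prefix='100' (no match yet)
Bit 23: prefix='1000' -> emit 'm', reset
Bit 24: prefix='1' (no match yet)
Bit 25: prefix='11' -> emit 'j', reset

Answer: dmndnjnnmj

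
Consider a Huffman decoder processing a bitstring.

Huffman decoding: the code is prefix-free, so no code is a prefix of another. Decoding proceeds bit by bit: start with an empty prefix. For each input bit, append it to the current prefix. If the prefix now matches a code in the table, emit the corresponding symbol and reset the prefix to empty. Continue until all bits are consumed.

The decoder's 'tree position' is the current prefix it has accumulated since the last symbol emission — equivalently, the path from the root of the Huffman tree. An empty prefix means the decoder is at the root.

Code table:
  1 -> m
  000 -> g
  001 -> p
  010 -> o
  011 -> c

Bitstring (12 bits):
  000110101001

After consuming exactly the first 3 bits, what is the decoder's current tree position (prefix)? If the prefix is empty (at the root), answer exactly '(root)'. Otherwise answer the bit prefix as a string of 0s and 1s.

Bit 0: prefix='0' (no match yet)
Bit 1: prefix='00' (no match yet)
Bit 2: prefix='000' -> emit 'g', reset

Answer: (root)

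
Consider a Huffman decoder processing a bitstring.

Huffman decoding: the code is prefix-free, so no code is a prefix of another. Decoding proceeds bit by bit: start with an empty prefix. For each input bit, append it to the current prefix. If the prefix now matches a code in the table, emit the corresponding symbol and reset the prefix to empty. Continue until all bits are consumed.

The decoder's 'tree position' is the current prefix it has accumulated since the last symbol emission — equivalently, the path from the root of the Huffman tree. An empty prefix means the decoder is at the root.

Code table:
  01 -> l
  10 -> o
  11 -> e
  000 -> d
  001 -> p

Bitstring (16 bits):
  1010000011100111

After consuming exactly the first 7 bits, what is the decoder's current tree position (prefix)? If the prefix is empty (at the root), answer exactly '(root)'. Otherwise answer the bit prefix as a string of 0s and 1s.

Answer: (root)

Derivation:
Bit 0: prefix='1' (no match yet)
Bit 1: prefix='10' -> emit 'o', reset
Bit 2: prefix='1' (no match yet)
Bit 3: prefix='10' -> emit 'o', reset
Bit 4: prefix='0' (no match yet)
Bit 5: prefix='00' (no match yet)
Bit 6: prefix='000' -> emit 'd', reset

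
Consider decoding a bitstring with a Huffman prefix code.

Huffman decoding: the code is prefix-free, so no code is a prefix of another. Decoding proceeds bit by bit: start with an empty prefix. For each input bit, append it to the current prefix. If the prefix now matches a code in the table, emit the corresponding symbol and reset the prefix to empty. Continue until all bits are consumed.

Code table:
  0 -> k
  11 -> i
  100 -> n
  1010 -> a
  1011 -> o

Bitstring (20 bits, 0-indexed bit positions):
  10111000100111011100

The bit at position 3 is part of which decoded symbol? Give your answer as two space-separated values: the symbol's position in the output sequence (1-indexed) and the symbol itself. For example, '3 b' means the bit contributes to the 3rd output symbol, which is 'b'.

Bit 0: prefix='1' (no match yet)
Bit 1: prefix='10' (no match yet)
Bit 2: prefix='101' (no match yet)
Bit 3: prefix='1011' -> emit 'o', reset
Bit 4: prefix='1' (no match yet)
Bit 5: prefix='10' (no match yet)
Bit 6: prefix='100' -> emit 'n', reset
Bit 7: prefix='0' -> emit 'k', reset

Answer: 1 o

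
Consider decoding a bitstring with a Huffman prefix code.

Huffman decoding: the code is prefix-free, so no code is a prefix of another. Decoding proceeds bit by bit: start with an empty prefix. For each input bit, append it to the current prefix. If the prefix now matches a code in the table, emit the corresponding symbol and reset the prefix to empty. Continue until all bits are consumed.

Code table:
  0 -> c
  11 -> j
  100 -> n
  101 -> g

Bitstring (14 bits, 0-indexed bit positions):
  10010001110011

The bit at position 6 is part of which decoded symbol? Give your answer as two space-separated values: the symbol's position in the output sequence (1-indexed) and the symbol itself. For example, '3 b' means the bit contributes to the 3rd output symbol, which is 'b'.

Bit 0: prefix='1' (no match yet)
Bit 1: prefix='10' (no match yet)
Bit 2: prefix='100' -> emit 'n', reset
Bit 3: prefix='1' (no match yet)
Bit 4: prefix='10' (no match yet)
Bit 5: prefix='100' -> emit 'n', reset
Bit 6: prefix='0' -> emit 'c', reset
Bit 7: prefix='1' (no match yet)
Bit 8: prefix='11' -> emit 'j', reset
Bit 9: prefix='1' (no match yet)
Bit 10: prefix='10' (no match yet)

Answer: 3 c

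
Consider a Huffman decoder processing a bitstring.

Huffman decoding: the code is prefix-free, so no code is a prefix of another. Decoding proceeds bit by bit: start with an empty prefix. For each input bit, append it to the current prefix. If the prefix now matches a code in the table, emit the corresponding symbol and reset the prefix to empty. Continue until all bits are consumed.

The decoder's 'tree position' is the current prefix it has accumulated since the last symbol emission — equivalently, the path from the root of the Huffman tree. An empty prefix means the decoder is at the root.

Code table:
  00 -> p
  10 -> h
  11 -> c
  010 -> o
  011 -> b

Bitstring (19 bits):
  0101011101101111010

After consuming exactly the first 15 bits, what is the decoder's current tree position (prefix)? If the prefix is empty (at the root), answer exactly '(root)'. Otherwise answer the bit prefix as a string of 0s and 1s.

Answer: 1

Derivation:
Bit 0: prefix='0' (no match yet)
Bit 1: prefix='01' (no match yet)
Bit 2: prefix='010' -> emit 'o', reset
Bit 3: prefix='1' (no match yet)
Bit 4: prefix='10' -> emit 'h', reset
Bit 5: prefix='1' (no match yet)
Bit 6: prefix='11' -> emit 'c', reset
Bit 7: prefix='1' (no match yet)
Bit 8: prefix='10' -> emit 'h', reset
Bit 9: prefix='1' (no match yet)
Bit 10: prefix='11' -> emit 'c', reset
Bit 11: prefix='0' (no match yet)
Bit 12: prefix='01' (no match yet)
Bit 13: prefix='011' -> emit 'b', reset
Bit 14: prefix='1' (no match yet)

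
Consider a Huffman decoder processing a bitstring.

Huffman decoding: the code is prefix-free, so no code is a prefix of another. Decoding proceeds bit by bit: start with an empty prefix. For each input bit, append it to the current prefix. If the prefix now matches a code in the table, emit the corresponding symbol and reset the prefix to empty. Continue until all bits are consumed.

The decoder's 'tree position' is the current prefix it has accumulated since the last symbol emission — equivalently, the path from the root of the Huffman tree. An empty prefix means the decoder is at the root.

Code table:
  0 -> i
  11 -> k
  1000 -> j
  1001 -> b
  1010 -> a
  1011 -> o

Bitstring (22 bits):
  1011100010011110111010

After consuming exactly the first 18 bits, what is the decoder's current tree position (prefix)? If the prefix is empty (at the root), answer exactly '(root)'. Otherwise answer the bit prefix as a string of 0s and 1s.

Answer: (root)

Derivation:
Bit 0: prefix='1' (no match yet)
Bit 1: prefix='10' (no match yet)
Bit 2: prefix='101' (no match yet)
Bit 3: prefix='1011' -> emit 'o', reset
Bit 4: prefix='1' (no match yet)
Bit 5: prefix='10' (no match yet)
Bit 6: prefix='100' (no match yet)
Bit 7: prefix='1000' -> emit 'j', reset
Bit 8: prefix='1' (no match yet)
Bit 9: prefix='10' (no match yet)
Bit 10: prefix='100' (no match yet)
Bit 11: prefix='1001' -> emit 'b', reset
Bit 12: prefix='1' (no match yet)
Bit 13: prefix='11' -> emit 'k', reset
Bit 14: prefix='1' (no match yet)
Bit 15: prefix='10' (no match yet)
Bit 16: prefix='101' (no match yet)
Bit 17: prefix='1011' -> emit 'o', reset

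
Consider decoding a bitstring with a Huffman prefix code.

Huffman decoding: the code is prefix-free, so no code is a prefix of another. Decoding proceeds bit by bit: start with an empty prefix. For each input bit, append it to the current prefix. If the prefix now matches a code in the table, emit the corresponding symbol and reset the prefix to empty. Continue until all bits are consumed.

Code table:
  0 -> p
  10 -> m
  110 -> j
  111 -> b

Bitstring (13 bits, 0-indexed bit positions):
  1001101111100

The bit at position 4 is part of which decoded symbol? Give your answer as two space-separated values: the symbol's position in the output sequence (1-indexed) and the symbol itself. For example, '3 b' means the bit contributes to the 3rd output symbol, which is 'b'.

Bit 0: prefix='1' (no match yet)
Bit 1: prefix='10' -> emit 'm', reset
Bit 2: prefix='0' -> emit 'p', reset
Bit 3: prefix='1' (no match yet)
Bit 4: prefix='11' (no match yet)
Bit 5: prefix='110' -> emit 'j', reset
Bit 6: prefix='1' (no match yet)
Bit 7: prefix='11' (no match yet)
Bit 8: prefix='111' -> emit 'b', reset

Answer: 3 j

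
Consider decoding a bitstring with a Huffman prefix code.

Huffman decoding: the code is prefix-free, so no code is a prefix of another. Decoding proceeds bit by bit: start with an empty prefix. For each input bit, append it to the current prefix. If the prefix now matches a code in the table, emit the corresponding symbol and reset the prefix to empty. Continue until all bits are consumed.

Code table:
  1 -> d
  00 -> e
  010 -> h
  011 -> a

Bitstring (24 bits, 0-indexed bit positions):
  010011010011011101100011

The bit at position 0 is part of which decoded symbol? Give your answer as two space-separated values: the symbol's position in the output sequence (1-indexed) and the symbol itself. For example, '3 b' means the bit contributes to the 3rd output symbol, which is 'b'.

Answer: 1 h

Derivation:
Bit 0: prefix='0' (no match yet)
Bit 1: prefix='01' (no match yet)
Bit 2: prefix='010' -> emit 'h', reset
Bit 3: prefix='0' (no match yet)
Bit 4: prefix='01' (no match yet)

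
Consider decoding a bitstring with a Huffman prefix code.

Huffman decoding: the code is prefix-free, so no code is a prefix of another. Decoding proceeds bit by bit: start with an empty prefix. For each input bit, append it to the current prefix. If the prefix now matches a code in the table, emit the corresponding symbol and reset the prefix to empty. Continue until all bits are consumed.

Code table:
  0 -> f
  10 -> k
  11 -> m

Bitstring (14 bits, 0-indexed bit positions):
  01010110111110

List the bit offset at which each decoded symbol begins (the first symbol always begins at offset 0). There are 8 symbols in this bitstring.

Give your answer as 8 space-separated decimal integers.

Bit 0: prefix='0' -> emit 'f', reset
Bit 1: prefix='1' (no match yet)
Bit 2: prefix='10' -> emit 'k', reset
Bit 3: prefix='1' (no match yet)
Bit 4: prefix='10' -> emit 'k', reset
Bit 5: prefix='1' (no match yet)
Bit 6: prefix='11' -> emit 'm', reset
Bit 7: prefix='0' -> emit 'f', reset
Bit 8: prefix='1' (no match yet)
Bit 9: prefix='11' -> emit 'm', reset
Bit 10: prefix='1' (no match yet)
Bit 11: prefix='11' -> emit 'm', reset
Bit 12: prefix='1' (no match yet)
Bit 13: prefix='10' -> emit 'k', reset

Answer: 0 1 3 5 7 8 10 12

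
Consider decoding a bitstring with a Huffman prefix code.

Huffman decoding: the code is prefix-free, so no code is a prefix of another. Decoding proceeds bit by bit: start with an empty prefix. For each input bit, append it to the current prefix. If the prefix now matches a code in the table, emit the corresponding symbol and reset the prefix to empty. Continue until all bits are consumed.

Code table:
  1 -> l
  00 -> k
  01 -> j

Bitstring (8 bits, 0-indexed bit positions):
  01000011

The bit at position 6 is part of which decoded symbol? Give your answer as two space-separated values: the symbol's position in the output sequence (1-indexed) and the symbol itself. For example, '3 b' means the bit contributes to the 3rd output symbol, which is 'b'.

Bit 0: prefix='0' (no match yet)
Bit 1: prefix='01' -> emit 'j', reset
Bit 2: prefix='0' (no match yet)
Bit 3: prefix='00' -> emit 'k', reset
Bit 4: prefix='0' (no match yet)
Bit 5: prefix='00' -> emit 'k', reset
Bit 6: prefix='1' -> emit 'l', reset
Bit 7: prefix='1' -> emit 'l', reset

Answer: 4 l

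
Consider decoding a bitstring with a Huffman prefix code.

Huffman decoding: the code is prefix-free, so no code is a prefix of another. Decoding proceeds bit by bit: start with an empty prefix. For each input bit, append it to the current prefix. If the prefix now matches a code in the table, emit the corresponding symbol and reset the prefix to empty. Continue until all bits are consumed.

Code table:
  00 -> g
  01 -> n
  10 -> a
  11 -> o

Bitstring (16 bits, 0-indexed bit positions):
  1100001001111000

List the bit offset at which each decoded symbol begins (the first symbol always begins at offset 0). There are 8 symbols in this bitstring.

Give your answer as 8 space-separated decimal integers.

Answer: 0 2 4 6 8 10 12 14

Derivation:
Bit 0: prefix='1' (no match yet)
Bit 1: prefix='11' -> emit 'o', reset
Bit 2: prefix='0' (no match yet)
Bit 3: prefix='00' -> emit 'g', reset
Bit 4: prefix='0' (no match yet)
Bit 5: prefix='00' -> emit 'g', reset
Bit 6: prefix='1' (no match yet)
Bit 7: prefix='10' -> emit 'a', reset
Bit 8: prefix='0' (no match yet)
Bit 9: prefix='01' -> emit 'n', reset
Bit 10: prefix='1' (no match yet)
Bit 11: prefix='11' -> emit 'o', reset
Bit 12: prefix='1' (no match yet)
Bit 13: prefix='10' -> emit 'a', reset
Bit 14: prefix='0' (no match yet)
Bit 15: prefix='00' -> emit 'g', reset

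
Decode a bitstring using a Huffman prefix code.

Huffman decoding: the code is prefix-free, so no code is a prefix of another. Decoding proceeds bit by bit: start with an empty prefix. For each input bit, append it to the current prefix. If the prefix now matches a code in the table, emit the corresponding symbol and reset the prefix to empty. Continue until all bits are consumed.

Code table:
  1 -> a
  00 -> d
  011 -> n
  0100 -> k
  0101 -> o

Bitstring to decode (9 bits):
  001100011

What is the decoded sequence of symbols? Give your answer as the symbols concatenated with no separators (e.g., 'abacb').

Answer: daadn

Derivation:
Bit 0: prefix='0' (no match yet)
Bit 1: prefix='00' -> emit 'd', reset
Bit 2: prefix='1' -> emit 'a', reset
Bit 3: prefix='1' -> emit 'a', reset
Bit 4: prefix='0' (no match yet)
Bit 5: prefix='00' -> emit 'd', reset
Bit 6: prefix='0' (no match yet)
Bit 7: prefix='01' (no match yet)
Bit 8: prefix='011' -> emit 'n', reset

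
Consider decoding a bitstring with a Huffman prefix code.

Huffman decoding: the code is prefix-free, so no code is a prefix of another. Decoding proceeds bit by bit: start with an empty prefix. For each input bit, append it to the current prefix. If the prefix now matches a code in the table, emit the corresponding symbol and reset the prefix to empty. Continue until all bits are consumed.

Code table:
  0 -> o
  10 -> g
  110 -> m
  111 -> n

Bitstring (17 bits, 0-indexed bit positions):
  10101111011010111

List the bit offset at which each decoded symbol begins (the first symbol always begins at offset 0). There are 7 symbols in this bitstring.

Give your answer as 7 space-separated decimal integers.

Bit 0: prefix='1' (no match yet)
Bit 1: prefix='10' -> emit 'g', reset
Bit 2: prefix='1' (no match yet)
Bit 3: prefix='10' -> emit 'g', reset
Bit 4: prefix='1' (no match yet)
Bit 5: prefix='11' (no match yet)
Bit 6: prefix='111' -> emit 'n', reset
Bit 7: prefix='1' (no match yet)
Bit 8: prefix='10' -> emit 'g', reset
Bit 9: prefix='1' (no match yet)
Bit 10: prefix='11' (no match yet)
Bit 11: prefix='110' -> emit 'm', reset
Bit 12: prefix='1' (no match yet)
Bit 13: prefix='10' -> emit 'g', reset
Bit 14: prefix='1' (no match yet)
Bit 15: prefix='11' (no match yet)
Bit 16: prefix='111' -> emit 'n', reset

Answer: 0 2 4 7 9 12 14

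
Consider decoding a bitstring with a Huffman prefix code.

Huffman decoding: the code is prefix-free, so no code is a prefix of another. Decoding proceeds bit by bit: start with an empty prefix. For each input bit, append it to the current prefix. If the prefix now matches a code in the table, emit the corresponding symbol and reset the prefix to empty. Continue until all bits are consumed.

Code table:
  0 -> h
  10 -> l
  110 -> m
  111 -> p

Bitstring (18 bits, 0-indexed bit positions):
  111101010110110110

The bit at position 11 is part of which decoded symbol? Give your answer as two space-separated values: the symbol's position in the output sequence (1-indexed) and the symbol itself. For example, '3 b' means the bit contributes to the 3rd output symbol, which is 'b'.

Answer: 5 m

Derivation:
Bit 0: prefix='1' (no match yet)
Bit 1: prefix='11' (no match yet)
Bit 2: prefix='111' -> emit 'p', reset
Bit 3: prefix='1' (no match yet)
Bit 4: prefix='10' -> emit 'l', reset
Bit 5: prefix='1' (no match yet)
Bit 6: prefix='10' -> emit 'l', reset
Bit 7: prefix='1' (no match yet)
Bit 8: prefix='10' -> emit 'l', reset
Bit 9: prefix='1' (no match yet)
Bit 10: prefix='11' (no match yet)
Bit 11: prefix='110' -> emit 'm', reset
Bit 12: prefix='1' (no match yet)
Bit 13: prefix='11' (no match yet)
Bit 14: prefix='110' -> emit 'm', reset
Bit 15: prefix='1' (no match yet)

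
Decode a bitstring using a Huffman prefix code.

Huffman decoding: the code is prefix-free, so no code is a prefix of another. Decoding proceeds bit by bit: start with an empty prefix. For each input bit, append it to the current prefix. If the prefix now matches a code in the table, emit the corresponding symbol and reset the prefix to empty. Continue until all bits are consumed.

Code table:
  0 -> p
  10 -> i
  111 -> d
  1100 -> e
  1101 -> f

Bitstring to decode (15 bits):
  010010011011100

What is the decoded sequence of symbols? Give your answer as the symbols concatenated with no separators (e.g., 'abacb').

Bit 0: prefix='0' -> emit 'p', reset
Bit 1: prefix='1' (no match yet)
Bit 2: prefix='10' -> emit 'i', reset
Bit 3: prefix='0' -> emit 'p', reset
Bit 4: prefix='1' (no match yet)
Bit 5: prefix='10' -> emit 'i', reset
Bit 6: prefix='0' -> emit 'p', reset
Bit 7: prefix='1' (no match yet)
Bit 8: prefix='11' (no match yet)
Bit 9: prefix='110' (no match yet)
Bit 10: prefix='1101' -> emit 'f', reset
Bit 11: prefix='1' (no match yet)
Bit 12: prefix='11' (no match yet)
Bit 13: prefix='110' (no match yet)
Bit 14: prefix='1100' -> emit 'e', reset

Answer: pipipfe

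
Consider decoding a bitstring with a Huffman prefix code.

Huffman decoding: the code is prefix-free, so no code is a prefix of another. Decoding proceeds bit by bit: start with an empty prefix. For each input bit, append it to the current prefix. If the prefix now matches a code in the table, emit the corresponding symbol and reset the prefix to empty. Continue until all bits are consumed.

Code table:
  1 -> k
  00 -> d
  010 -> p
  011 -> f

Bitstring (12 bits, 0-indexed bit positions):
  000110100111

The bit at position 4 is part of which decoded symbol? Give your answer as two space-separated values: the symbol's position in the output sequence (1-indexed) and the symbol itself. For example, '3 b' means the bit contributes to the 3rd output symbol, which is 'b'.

Bit 0: prefix='0' (no match yet)
Bit 1: prefix='00' -> emit 'd', reset
Bit 2: prefix='0' (no match yet)
Bit 3: prefix='01' (no match yet)
Bit 4: prefix='011' -> emit 'f', reset
Bit 5: prefix='0' (no match yet)
Bit 6: prefix='01' (no match yet)
Bit 7: prefix='010' -> emit 'p', reset
Bit 8: prefix='0' (no match yet)

Answer: 2 f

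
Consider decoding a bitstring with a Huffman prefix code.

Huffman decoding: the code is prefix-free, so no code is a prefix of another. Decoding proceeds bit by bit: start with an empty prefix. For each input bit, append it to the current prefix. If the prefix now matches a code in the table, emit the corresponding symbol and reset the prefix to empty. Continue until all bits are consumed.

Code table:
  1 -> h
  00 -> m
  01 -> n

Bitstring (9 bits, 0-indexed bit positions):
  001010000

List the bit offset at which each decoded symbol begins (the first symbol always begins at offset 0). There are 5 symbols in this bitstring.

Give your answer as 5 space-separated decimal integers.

Bit 0: prefix='0' (no match yet)
Bit 1: prefix='00' -> emit 'm', reset
Bit 2: prefix='1' -> emit 'h', reset
Bit 3: prefix='0' (no match yet)
Bit 4: prefix='01' -> emit 'n', reset
Bit 5: prefix='0' (no match yet)
Bit 6: prefix='00' -> emit 'm', reset
Bit 7: prefix='0' (no match yet)
Bit 8: prefix='00' -> emit 'm', reset

Answer: 0 2 3 5 7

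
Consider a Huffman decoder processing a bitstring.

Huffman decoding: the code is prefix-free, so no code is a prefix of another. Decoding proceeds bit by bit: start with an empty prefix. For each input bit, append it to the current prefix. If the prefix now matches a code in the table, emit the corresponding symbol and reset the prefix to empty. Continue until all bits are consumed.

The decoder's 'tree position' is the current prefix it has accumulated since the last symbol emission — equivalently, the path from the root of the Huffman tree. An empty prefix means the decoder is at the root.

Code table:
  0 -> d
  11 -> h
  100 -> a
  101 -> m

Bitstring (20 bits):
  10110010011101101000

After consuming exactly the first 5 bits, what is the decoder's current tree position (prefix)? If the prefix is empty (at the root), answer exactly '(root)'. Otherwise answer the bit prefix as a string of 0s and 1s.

Answer: 10

Derivation:
Bit 0: prefix='1' (no match yet)
Bit 1: prefix='10' (no match yet)
Bit 2: prefix='101' -> emit 'm', reset
Bit 3: prefix='1' (no match yet)
Bit 4: prefix='10' (no match yet)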